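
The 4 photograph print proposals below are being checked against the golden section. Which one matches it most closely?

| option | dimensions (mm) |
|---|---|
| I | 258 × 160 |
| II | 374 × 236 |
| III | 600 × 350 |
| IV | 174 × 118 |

Target golden ratio ≈ 1.618.
I: 1.613 (Δ0.005)  II: 1.585 (Δ0.033)  III: 1.714 (Δ0.096)  IV: 1.475 (Δ0.143)

I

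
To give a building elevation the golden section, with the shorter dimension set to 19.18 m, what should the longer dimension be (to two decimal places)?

golden ratio ≈ 1.61803.
Longer side = 19.18 × 1.61803 ≈ 31.0338 → 31.03 m.

31.03 m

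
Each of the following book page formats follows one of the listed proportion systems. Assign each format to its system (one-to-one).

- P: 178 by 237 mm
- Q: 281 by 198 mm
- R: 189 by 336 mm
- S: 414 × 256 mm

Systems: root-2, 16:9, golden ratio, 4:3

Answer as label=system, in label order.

Ratios: P ≈ 1.331; Q ≈ 1.419; R ≈ 1.778; S ≈ 1.617.
Targets: root-2 ≈ 1.414; 16:9 ≈ 1.778; golden ratio ≈ 1.618; 4:3 ≈ 1.333.

P=4:3, Q=root-2, R=16:9, S=golden ratio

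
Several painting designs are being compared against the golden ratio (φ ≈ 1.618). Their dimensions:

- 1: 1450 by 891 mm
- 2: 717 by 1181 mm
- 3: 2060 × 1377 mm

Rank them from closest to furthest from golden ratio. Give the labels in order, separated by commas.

1, 2, 3

1: 1450/891 ≈ 1.627 → |1.627 − 1.618| = 0.009
2: 1181/717 ≈ 1.647 → |1.647 − 1.618| = 0.029
3: 2060/1377 ≈ 1.496 → |1.496 − 1.618| = 0.122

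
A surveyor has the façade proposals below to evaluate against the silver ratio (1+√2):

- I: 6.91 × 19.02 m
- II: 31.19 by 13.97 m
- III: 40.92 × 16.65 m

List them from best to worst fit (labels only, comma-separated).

III, II, I

I: 19.02/6.91 ≈ 2.753 → |2.753 − 2.414| = 0.339
II: 31.19/13.97 ≈ 2.233 → |2.233 − 2.414| = 0.181
III: 40.92/16.65 ≈ 2.458 → |2.458 − 2.414| = 0.044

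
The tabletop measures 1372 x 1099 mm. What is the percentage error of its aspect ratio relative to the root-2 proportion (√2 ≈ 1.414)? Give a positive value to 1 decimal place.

11.7%

Ratio = 1372 / 1099 ≈ 1.2484.
Ideal root-2 ≈ 1.4142. |1.2484 − 1.4142| / 1.4142 ≈ 11.72% → 11.7%.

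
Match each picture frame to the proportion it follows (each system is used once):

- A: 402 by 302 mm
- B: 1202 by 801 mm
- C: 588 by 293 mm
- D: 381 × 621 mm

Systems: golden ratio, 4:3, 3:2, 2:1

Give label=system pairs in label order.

A = 402/302 ≈ 1.331 → 4:3 (1.333)
B = 1202/801 ≈ 1.501 → 3:2 (1.500)
C = 588/293 ≈ 2.007 → 2:1 (2.000)
D = 621/381 ≈ 1.630 → golden ratio (1.618)

A=4:3, B=3:2, C=2:1, D=golden ratio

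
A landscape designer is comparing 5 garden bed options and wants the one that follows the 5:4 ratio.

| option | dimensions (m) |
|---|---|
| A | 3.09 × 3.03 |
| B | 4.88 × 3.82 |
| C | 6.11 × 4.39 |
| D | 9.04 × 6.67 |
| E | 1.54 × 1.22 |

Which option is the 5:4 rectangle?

Ratios (long/short): A ≈ 1.020; B ≈ 1.277; C ≈ 1.392; D ≈ 1.355; E ≈ 1.262.
5:4 ≈ 1.250; option E is nearest (Δ 0.012).

E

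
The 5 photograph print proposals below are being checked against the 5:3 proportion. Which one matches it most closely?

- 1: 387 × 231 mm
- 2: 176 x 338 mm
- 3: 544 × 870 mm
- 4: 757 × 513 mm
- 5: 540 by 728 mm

1

Target 5:3 ≈ 1.667.
1: 1.675 (Δ0.008)  2: 1.920 (Δ0.253)  3: 1.599 (Δ0.068)  4: 1.476 (Δ0.191)  5: 1.348 (Δ0.319)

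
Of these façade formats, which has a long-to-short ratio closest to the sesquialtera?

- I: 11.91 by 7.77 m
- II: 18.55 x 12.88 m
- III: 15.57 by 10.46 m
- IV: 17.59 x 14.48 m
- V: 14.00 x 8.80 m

III

Target 3:2 ≈ 1.500.
I: 1.533 (Δ0.033)  II: 1.440 (Δ0.060)  III: 1.489 (Δ0.011)  IV: 1.215 (Δ0.285)  V: 1.591 (Δ0.091)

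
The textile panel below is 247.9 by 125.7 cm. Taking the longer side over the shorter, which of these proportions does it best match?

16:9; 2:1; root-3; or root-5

247.9/125.7 ≈ 1.972. Nearest candidates are 2:1 (2.000, off by 0.028) and 16:9 (1.778, off by 0.194).

2:1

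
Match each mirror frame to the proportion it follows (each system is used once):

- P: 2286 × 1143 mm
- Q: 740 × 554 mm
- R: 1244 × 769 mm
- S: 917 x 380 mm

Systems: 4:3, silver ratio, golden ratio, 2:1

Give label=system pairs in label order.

P=2:1, Q=4:3, R=golden ratio, S=silver ratio

Ratios: P ≈ 2.000; Q ≈ 1.336; R ≈ 1.618; S ≈ 2.413.
Targets: 4:3 ≈ 1.333; silver ratio ≈ 2.414; golden ratio ≈ 1.618; 2:1 ≈ 2.000.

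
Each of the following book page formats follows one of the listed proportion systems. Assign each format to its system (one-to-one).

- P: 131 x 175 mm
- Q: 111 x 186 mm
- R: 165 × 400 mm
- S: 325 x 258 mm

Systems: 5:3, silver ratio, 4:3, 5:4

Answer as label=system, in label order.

P = 175/131 ≈ 1.336 → 4:3 (1.333)
Q = 186/111 ≈ 1.676 → 5:3 (1.667)
R = 400/165 ≈ 2.424 → silver ratio (2.414)
S = 325/258 ≈ 1.260 → 5:4 (1.250)

P=4:3, Q=5:3, R=silver ratio, S=5:4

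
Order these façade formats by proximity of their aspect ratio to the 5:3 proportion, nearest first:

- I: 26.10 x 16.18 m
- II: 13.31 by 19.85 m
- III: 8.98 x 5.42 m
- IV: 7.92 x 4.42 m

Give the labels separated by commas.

III, I, IV, II

Ratios: I = 26.10 / 16.18 ≈ 1.613; II = 19.85 / 13.31 ≈ 1.491; III = 8.98 / 5.42 ≈ 1.657; IV = 7.92 / 4.42 ≈ 1.792.
|Δ from 1.667|: I 0.054; II 0.176; III 0.010; IV 0.125.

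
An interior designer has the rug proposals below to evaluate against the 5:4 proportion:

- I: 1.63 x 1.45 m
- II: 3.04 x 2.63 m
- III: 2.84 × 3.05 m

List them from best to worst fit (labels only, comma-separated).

II, I, III

I: 1.63/1.45 ≈ 1.124 → |1.124 − 1.250| = 0.126
II: 3.04/2.63 ≈ 1.156 → |1.156 − 1.250| = 0.094
III: 3.05/2.84 ≈ 1.074 → |1.074 − 1.250| = 0.176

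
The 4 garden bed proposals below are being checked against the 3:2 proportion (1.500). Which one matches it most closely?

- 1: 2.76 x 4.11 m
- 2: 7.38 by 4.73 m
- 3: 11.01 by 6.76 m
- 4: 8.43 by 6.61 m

Target 3:2 ≈ 1.500.
1: 1.489 (Δ0.011)  2: 1.560 (Δ0.060)  3: 1.629 (Δ0.129)  4: 1.275 (Δ0.225)

1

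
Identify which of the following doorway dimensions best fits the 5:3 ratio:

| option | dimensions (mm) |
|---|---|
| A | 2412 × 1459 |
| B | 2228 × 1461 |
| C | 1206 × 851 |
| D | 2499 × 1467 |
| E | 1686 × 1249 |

Target 5:3 ≈ 1.667.
A: 1.653 (Δ0.014)  B: 1.525 (Δ0.142)  C: 1.417 (Δ0.250)  D: 1.703 (Δ0.036)  E: 1.350 (Δ0.317)

A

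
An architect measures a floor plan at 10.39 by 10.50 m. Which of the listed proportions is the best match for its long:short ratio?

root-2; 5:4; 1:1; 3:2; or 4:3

10.50/10.39 ≈ 1.011. Nearest candidates are 1:1 (1.000, off by 0.011) and 5:4 (1.250, off by 0.239).

1:1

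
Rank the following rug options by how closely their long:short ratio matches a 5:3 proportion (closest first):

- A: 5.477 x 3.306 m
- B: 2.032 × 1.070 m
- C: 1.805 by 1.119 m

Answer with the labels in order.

Ratios: A = 5.477 / 3.306 ≈ 1.657; B = 2.032 / 1.070 ≈ 1.899; C = 1.805 / 1.119 ≈ 1.613.
|Δ from 1.667|: A 0.010; B 0.232; C 0.054.

A, C, B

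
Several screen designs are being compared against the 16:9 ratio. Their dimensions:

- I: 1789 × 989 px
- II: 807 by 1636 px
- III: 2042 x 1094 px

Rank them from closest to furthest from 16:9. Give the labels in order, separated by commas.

Ratios: I = 1789 / 989 ≈ 1.809; II = 1636 / 807 ≈ 2.027; III = 2042 / 1094 ≈ 1.867.
|Δ from 1.778|: I 0.031; II 0.249; III 0.089.

I, III, II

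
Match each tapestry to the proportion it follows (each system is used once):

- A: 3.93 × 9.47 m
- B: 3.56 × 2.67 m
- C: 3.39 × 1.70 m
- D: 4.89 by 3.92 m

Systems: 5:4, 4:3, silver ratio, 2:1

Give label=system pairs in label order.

A=silver ratio, B=4:3, C=2:1, D=5:4

Ratios: A ≈ 2.410; B ≈ 1.333; C ≈ 1.994; D ≈ 1.247.
Targets: 5:4 ≈ 1.250; 4:3 ≈ 1.333; silver ratio ≈ 2.414; 2:1 ≈ 2.000.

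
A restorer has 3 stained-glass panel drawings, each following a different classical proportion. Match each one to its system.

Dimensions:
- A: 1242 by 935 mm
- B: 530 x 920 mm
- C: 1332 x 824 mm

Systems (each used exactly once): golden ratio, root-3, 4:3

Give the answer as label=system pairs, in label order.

A = 1242/935 ≈ 1.328 → 4:3 (1.333)
B = 920/530 ≈ 1.736 → root-3 (1.732)
C = 1332/824 ≈ 1.617 → golden ratio (1.618)

A=4:3, B=root-3, C=golden ratio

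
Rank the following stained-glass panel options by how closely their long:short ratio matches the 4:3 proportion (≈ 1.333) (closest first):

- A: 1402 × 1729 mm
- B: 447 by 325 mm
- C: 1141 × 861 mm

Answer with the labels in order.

C, B, A

A: 1729/1402 ≈ 1.233 → |1.233 − 1.333| = 0.100
B: 447/325 ≈ 1.375 → |1.375 − 1.333| = 0.042
C: 1141/861 ≈ 1.325 → |1.325 − 1.333| = 0.008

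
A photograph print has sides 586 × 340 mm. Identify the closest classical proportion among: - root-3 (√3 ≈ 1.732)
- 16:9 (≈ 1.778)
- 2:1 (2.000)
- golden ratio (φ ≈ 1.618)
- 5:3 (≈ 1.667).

Ratio = 586 / 340 ≈ 1.724.
Distances: root-3 1.732 (Δ 0.008); 16:9 1.778 (Δ 0.054); 2:1 2.000 (Δ 0.276); golden ratio 1.618 (Δ 0.106); 5:3 1.667 (Δ 0.057).

root-3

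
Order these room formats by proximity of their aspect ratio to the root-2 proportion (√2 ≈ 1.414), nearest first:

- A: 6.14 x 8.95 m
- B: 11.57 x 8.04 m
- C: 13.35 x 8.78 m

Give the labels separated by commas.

A: 8.95/6.14 ≈ 1.458 → |1.458 − 1.414| = 0.044
B: 11.57/8.04 ≈ 1.439 → |1.439 − 1.414| = 0.025
C: 13.35/8.78 ≈ 1.521 → |1.521 − 1.414| = 0.107

B, A, C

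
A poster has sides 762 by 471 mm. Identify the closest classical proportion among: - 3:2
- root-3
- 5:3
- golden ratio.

Ratio = 762 / 471 ≈ 1.618.
Distances: 3:2 1.500 (Δ 0.118); root-3 1.732 (Δ 0.114); 5:3 1.667 (Δ 0.049); golden ratio 1.618 (Δ 0.000).

golden ratio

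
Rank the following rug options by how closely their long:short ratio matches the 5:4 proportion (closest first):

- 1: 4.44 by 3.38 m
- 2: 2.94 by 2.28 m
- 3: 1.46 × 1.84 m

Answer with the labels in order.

Ratios: 1 = 4.44 / 3.38 ≈ 1.314; 2 = 2.94 / 2.28 ≈ 1.289; 3 = 1.84 / 1.46 ≈ 1.260.
|Δ from 1.250|: 1 0.064; 2 0.039; 3 0.010.

3, 2, 1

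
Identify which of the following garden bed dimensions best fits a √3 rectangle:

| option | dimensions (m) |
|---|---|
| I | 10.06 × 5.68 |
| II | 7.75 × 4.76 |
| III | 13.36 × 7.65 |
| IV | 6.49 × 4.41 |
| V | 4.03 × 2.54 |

Target root-3 ≈ 1.732.
I: 1.771 (Δ0.039)  II: 1.628 (Δ0.104)  III: 1.746 (Δ0.014)  IV: 1.472 (Δ0.260)  V: 1.587 (Δ0.145)

III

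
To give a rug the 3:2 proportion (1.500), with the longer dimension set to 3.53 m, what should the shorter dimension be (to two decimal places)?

3:2 = 1.50000.
Shorter side = 3.53 ÷ 1.50000 ≈ 2.3533 → 2.35 m.

2.35 m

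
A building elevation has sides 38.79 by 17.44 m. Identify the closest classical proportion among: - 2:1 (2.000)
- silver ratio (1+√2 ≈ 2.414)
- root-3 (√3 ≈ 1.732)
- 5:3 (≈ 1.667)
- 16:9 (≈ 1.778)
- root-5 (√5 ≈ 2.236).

38.79/17.44 ≈ 2.224. Nearest candidates are root-5 (2.236, off by 0.012) and silver ratio (2.414, off by 0.190).

root-5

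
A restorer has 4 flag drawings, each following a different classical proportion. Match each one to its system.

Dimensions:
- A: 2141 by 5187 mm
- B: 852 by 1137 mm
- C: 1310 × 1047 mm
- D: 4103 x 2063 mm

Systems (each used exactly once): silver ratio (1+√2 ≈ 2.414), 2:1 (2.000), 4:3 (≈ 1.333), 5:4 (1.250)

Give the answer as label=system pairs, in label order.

A = 5187/2141 ≈ 2.423 → silver ratio (2.414)
B = 1137/852 ≈ 1.335 → 4:3 (1.333)
C = 1310/1047 ≈ 1.251 → 5:4 (1.250)
D = 4103/2063 ≈ 1.989 → 2:1 (2.000)

A=silver ratio, B=4:3, C=5:4, D=2:1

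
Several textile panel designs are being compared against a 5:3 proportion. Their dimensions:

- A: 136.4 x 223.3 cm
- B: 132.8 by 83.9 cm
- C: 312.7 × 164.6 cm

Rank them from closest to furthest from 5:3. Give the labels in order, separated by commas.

A, B, C

A: 223.3/136.4 ≈ 1.637 → |1.637 − 1.667| = 0.030
B: 132.8/83.9 ≈ 1.583 → |1.583 − 1.667| = 0.084
C: 312.7/164.6 ≈ 1.900 → |1.900 − 1.667| = 0.233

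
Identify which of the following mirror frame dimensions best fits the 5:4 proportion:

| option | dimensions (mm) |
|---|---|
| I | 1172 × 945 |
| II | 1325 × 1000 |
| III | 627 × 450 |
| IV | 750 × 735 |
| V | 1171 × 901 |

Ratios (long/short): I ≈ 1.240; II ≈ 1.325; III ≈ 1.393; IV ≈ 1.020; V ≈ 1.300.
5:4 ≈ 1.250; option I is nearest (Δ 0.010).

I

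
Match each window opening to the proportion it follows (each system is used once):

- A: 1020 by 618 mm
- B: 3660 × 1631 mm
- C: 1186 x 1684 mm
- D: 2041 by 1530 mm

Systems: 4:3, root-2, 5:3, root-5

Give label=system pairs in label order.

A=5:3, B=root-5, C=root-2, D=4:3

Ratios: A ≈ 1.650; B ≈ 2.244; C ≈ 1.420; D ≈ 1.334.
Targets: 4:3 ≈ 1.333; root-2 ≈ 1.414; 5:3 ≈ 1.667; root-5 ≈ 2.236.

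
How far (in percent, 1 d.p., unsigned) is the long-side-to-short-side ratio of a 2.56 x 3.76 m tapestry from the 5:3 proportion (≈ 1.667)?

11.9%

Ratio = 3.76 / 2.56 ≈ 1.4687.
Ideal 5:3 ≈ 1.6667. |1.4687 − 1.6667| / 1.6667 ≈ 11.88% → 11.9%.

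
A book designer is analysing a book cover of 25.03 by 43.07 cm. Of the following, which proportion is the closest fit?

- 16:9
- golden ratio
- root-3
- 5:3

43.07/25.03 ≈ 1.721. Nearest candidates are root-3 (1.732, off by 0.011) and 5:3 (1.667, off by 0.054).

root-3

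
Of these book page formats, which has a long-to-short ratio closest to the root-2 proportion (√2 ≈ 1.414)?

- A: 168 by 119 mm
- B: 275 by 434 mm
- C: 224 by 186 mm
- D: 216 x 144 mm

A

Target root-2 ≈ 1.414.
A: 1.412 (Δ0.002)  B: 1.578 (Δ0.164)  C: 1.204 (Δ0.210)  D: 1.500 (Δ0.086)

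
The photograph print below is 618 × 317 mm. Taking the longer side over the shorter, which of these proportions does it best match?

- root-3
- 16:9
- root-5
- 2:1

2:1

618/317 ≈ 1.950. Nearest candidates are 2:1 (2.000, off by 0.050) and 16:9 (1.778, off by 0.172).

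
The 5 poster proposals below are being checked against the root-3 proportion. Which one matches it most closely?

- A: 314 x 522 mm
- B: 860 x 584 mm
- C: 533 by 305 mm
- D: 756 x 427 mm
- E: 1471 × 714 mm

Target root-3 ≈ 1.732.
A: 1.662 (Δ0.070)  B: 1.473 (Δ0.259)  C: 1.748 (Δ0.016)  D: 1.770 (Δ0.038)  E: 2.060 (Δ0.328)

C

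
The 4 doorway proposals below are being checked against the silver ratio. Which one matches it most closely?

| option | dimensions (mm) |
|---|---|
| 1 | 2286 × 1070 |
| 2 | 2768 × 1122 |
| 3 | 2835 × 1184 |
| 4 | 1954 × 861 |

Ratios (long/short): 1 ≈ 2.136; 2 ≈ 2.467; 3 ≈ 2.394; 4 ≈ 2.269.
silver ratio ≈ 2.414; option 3 is nearest (Δ 0.020).

3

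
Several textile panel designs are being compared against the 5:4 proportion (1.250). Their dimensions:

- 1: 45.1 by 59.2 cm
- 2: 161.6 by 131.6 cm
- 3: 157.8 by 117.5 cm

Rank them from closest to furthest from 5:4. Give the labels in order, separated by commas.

1: 59.2/45.1 ≈ 1.313 → |1.313 − 1.250| = 0.063
2: 161.6/131.6 ≈ 1.228 → |1.228 − 1.250| = 0.022
3: 157.8/117.5 ≈ 1.343 → |1.343 − 1.250| = 0.093

2, 1, 3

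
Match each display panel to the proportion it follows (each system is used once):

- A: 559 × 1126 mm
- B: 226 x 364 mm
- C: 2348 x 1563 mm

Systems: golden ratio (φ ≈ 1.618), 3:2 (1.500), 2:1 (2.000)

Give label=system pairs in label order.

Ratios: A ≈ 2.014; B ≈ 1.611; C ≈ 1.502.
Targets: golden ratio ≈ 1.618; 3:2 ≈ 1.500; 2:1 ≈ 2.000.

A=2:1, B=golden ratio, C=3:2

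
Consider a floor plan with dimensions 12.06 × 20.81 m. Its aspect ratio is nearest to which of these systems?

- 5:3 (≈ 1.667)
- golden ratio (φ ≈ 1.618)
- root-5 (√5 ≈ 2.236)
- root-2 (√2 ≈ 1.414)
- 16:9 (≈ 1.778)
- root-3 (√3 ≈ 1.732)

root-3

20.81/12.06 ≈ 1.726. Nearest candidates are root-3 (1.732, off by 0.006) and 16:9 (1.778, off by 0.052).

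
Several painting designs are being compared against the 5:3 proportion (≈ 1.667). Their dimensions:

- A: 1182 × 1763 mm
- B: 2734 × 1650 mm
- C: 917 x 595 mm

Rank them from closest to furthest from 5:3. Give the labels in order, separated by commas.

Ratios: A = 1763 / 1182 ≈ 1.492; B = 2734 / 1650 ≈ 1.657; C = 917 / 595 ≈ 1.541.
|Δ from 1.667|: A 0.175; B 0.010; C 0.126.

B, C, A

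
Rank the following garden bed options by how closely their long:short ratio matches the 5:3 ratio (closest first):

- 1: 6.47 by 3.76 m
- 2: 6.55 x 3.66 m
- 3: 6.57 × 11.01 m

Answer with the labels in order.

3, 1, 2

1: 6.47/3.76 ≈ 1.721 → |1.721 − 1.667| = 0.054
2: 6.55/3.66 ≈ 1.790 → |1.790 − 1.667| = 0.123
3: 11.01/6.57 ≈ 1.676 → |1.676 − 1.667| = 0.009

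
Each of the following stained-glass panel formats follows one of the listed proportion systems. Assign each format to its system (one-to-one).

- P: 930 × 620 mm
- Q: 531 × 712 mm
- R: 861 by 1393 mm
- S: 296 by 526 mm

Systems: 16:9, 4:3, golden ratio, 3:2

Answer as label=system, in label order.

P=3:2, Q=4:3, R=golden ratio, S=16:9

Ratios: P ≈ 1.500; Q ≈ 1.341; R ≈ 1.618; S ≈ 1.777.
Targets: 16:9 ≈ 1.778; 4:3 ≈ 1.333; golden ratio ≈ 1.618; 3:2 ≈ 1.500.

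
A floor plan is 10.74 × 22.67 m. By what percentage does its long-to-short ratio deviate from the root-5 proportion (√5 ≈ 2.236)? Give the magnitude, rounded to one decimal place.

5.6%

Ratio = 22.67 / 10.74 ≈ 2.1108.
Ideal root-5 ≈ 2.2361. |2.1108 − 2.2361| / 2.2361 ≈ 5.60% → 5.6%.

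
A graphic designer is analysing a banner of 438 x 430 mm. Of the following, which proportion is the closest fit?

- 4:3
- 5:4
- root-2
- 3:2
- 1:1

1:1

Ratio = 438 / 430 ≈ 1.019.
Distances: 4:3 1.333 (Δ 0.314); 5:4 1.250 (Δ 0.231); root-2 1.414 (Δ 0.395); 3:2 1.500 (Δ 0.481); 1:1 1.000 (Δ 0.019).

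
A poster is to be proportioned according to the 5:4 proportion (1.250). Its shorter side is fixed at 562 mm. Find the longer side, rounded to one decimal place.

5:4 = 1.25000.
Longer side = 562 × 1.25000 ≈ 702.500 → 702.5 mm.

702.5 mm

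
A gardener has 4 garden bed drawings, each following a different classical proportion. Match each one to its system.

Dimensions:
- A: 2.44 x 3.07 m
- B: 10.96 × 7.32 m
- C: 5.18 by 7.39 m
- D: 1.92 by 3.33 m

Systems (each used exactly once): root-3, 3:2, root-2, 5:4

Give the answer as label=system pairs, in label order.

A=5:4, B=3:2, C=root-2, D=root-3

Ratios: A ≈ 1.258; B ≈ 1.497; C ≈ 1.427; D ≈ 1.734.
Targets: root-3 ≈ 1.732; 3:2 ≈ 1.500; root-2 ≈ 1.414; 5:4 ≈ 1.250.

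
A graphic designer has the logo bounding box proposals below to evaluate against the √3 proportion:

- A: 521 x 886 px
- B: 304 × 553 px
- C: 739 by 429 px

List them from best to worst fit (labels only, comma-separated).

A: 886/521 ≈ 1.701 → |1.701 − 1.732| = 0.031
B: 553/304 ≈ 1.819 → |1.819 − 1.732| = 0.087
C: 739/429 ≈ 1.723 → |1.723 − 1.732| = 0.009

C, A, B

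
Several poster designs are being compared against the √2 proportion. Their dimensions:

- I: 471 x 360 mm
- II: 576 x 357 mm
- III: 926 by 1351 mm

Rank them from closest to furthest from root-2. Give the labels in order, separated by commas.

Ratios: I = 471 / 360 ≈ 1.308; II = 576 / 357 ≈ 1.613; III = 1351 / 926 ≈ 1.459.
|Δ from 1.414|: I 0.106; II 0.199; III 0.045.

III, I, II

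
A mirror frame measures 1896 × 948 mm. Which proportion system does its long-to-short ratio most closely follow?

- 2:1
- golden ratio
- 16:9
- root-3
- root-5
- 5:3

Ratio = 1896 / 948 ≈ 2.000.
Distances: 2:1 2.000 (Δ 0.000); golden ratio 1.618 (Δ 0.382); 16:9 1.778 (Δ 0.222); root-3 1.732 (Δ 0.268); root-5 2.236 (Δ 0.236); 5:3 1.667 (Δ 0.333).

2:1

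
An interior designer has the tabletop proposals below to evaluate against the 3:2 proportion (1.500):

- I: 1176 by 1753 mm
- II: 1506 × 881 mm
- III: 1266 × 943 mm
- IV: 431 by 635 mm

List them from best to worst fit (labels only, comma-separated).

I, IV, III, II

I: 1753/1176 ≈ 1.491 → |1.491 − 1.500| = 0.009
II: 1506/881 ≈ 1.709 → |1.709 − 1.500| = 0.209
III: 1266/943 ≈ 1.343 → |1.343 − 1.500| = 0.157
IV: 635/431 ≈ 1.473 → |1.473 − 1.500| = 0.027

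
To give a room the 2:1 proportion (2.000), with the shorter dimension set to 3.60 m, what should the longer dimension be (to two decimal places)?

7.20 m

2:1 = 2.00000.
Longer side = 3.60 × 2.00000 ≈ 7.2000 → 7.20 m.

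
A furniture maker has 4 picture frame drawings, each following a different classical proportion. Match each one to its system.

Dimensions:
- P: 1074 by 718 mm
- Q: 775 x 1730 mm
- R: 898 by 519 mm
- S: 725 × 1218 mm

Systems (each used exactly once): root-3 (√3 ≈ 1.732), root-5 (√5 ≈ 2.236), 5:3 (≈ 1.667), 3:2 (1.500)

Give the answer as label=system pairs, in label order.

P=3:2, Q=root-5, R=root-3, S=5:3

Ratios: P ≈ 1.496; Q ≈ 2.232; R ≈ 1.730; S ≈ 1.680.
Targets: root-3 ≈ 1.732; root-5 ≈ 2.236; 5:3 ≈ 1.667; 3:2 ≈ 1.500.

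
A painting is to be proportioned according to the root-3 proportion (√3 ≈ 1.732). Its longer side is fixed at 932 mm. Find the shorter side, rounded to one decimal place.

538.1 mm

root-3 ≈ 1.73205.
Shorter side = 932 ÷ 1.73205 ≈ 538.091 → 538.1 mm.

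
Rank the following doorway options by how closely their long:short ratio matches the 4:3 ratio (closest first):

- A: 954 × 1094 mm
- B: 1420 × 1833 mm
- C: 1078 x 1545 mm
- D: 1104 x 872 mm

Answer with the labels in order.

Ratios: A = 1094 / 954 ≈ 1.147; B = 1833 / 1420 ≈ 1.291; C = 1545 / 1078 ≈ 1.433; D = 1104 / 872 ≈ 1.266.
|Δ from 1.333|: A 0.186; B 0.042; C 0.100; D 0.067.

B, D, C, A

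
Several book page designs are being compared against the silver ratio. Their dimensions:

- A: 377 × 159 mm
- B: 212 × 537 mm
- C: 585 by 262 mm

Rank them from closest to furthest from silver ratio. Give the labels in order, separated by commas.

A: 377/159 ≈ 2.371 → |2.371 − 2.414| = 0.043
B: 537/212 ≈ 2.533 → |2.533 − 2.414| = 0.119
C: 585/262 ≈ 2.233 → |2.233 − 2.414| = 0.181

A, B, C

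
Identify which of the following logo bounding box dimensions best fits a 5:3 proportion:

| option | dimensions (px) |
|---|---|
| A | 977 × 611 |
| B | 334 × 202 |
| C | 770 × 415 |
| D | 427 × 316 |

Ratios (long/short): A ≈ 1.599; B ≈ 1.653; C ≈ 1.855; D ≈ 1.351.
5:3 ≈ 1.667; option B is nearest (Δ 0.014).

B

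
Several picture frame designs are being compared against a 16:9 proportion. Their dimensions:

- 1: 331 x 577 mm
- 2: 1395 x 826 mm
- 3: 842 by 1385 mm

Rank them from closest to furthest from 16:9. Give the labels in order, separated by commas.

Ratios: 1 = 577 / 331 ≈ 1.743; 2 = 1395 / 826 ≈ 1.689; 3 = 1385 / 842 ≈ 1.645.
|Δ from 1.778|: 1 0.035; 2 0.089; 3 0.133.

1, 2, 3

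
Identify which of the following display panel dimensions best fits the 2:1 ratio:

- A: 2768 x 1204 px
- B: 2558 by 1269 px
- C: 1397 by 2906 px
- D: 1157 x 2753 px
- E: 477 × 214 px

Target 2:1 ≈ 2.000.
A: 2.299 (Δ0.299)  B: 2.016 (Δ0.016)  C: 2.080 (Δ0.080)  D: 2.379 (Δ0.379)  E: 2.229 (Δ0.229)

B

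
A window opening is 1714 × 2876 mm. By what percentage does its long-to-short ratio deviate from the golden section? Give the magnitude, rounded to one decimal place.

Ratio = 2876 / 1714 ≈ 1.6779.
Ideal golden ratio ≈ 1.6180. |1.6779 − 1.6180| / 1.6180 ≈ 3.70% → 3.7%.

3.7%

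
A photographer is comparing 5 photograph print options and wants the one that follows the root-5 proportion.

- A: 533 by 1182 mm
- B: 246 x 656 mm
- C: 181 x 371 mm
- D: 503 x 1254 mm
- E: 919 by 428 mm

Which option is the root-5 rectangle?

Target root-5 ≈ 2.236.
A: 2.218 (Δ0.018)  B: 2.667 (Δ0.431)  C: 2.050 (Δ0.186)  D: 2.493 (Δ0.257)  E: 2.147 (Δ0.089)

A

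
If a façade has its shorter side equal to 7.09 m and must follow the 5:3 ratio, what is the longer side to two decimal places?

5:3 ≈ 1.66667.
Longer side = 7.09 × 1.66667 ≈ 11.8167 → 11.82 m.

11.82 m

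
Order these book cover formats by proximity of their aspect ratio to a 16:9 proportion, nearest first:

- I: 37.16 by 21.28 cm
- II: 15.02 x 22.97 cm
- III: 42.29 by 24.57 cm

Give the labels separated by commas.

Ratios: I = 37.16 / 21.28 ≈ 1.746; II = 22.97 / 15.02 ≈ 1.529; III = 42.29 / 24.57 ≈ 1.721.
|Δ from 1.778|: I 0.032; II 0.249; III 0.057.

I, III, II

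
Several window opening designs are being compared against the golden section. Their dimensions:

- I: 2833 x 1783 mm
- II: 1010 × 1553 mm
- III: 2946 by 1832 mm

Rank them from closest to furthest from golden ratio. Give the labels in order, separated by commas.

I: 2833/1783 ≈ 1.589 → |1.589 − 1.618| = 0.029
II: 1553/1010 ≈ 1.538 → |1.538 − 1.618| = 0.080
III: 2946/1832 ≈ 1.608 → |1.608 − 1.618| = 0.010

III, I, II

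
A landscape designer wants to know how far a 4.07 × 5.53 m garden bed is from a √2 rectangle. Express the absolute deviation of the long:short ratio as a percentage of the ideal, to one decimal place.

3.9%

Ratio = 5.53 / 4.07 ≈ 1.3587.
Ideal root-2 ≈ 1.4142. |1.3587 − 1.4142| / 1.4142 ≈ 3.92% → 3.9%.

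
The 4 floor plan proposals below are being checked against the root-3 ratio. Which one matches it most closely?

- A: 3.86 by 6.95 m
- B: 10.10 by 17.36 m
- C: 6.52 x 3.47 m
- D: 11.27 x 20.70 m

Ratios (long/short): A ≈ 1.801; B ≈ 1.719; C ≈ 1.879; D ≈ 1.837.
root-3 ≈ 1.732; option B is nearest (Δ 0.013).

B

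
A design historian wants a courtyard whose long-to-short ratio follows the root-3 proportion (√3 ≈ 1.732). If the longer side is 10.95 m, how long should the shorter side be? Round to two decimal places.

6.32 m

root-3 ≈ 1.73205.
Shorter side = 10.95 ÷ 1.73205 ≈ 6.3220 → 6.32 m.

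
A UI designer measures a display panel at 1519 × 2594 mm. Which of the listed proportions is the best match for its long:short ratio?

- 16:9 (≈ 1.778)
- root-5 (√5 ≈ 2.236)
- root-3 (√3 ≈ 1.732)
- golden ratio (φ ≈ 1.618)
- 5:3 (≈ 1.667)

Ratio = 2594 / 1519 ≈ 1.708.
Distances: 16:9 1.778 (Δ 0.070); root-5 2.236 (Δ 0.528); root-3 1.732 (Δ 0.024); golden ratio 1.618 (Δ 0.090); 5:3 1.667 (Δ 0.041).

root-3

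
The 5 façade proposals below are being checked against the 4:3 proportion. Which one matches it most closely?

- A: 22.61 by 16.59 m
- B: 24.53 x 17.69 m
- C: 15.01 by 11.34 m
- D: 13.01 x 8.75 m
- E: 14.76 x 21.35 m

C

Ratios (long/short): A ≈ 1.363; B ≈ 1.387; C ≈ 1.324; D ≈ 1.487; E ≈ 1.446.
4:3 ≈ 1.333; option C is nearest (Δ 0.009).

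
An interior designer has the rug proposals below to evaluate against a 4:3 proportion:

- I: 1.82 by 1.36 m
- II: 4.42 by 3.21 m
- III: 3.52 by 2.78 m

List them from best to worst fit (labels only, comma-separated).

I, II, III

Ratios: I = 1.82 / 1.36 ≈ 1.338; II = 4.42 / 3.21 ≈ 1.377; III = 3.52 / 2.78 ≈ 1.266.
|Δ from 1.333|: I 0.005; II 0.044; III 0.067.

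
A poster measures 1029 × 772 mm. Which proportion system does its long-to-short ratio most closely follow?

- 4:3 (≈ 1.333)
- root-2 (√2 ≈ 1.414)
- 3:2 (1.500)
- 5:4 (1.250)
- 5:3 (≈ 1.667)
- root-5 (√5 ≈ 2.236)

1029/772 ≈ 1.333. Nearest candidates are 4:3 (1.333, off by 0.000) and root-2 (1.414, off by 0.081).

4:3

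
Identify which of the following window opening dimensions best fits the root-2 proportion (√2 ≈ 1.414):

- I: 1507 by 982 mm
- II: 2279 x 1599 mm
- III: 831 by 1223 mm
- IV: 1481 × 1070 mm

II

Ratios (long/short): I ≈ 1.535; II ≈ 1.425; III ≈ 1.472; IV ≈ 1.384.
root-2 ≈ 1.414; option II is nearest (Δ 0.011).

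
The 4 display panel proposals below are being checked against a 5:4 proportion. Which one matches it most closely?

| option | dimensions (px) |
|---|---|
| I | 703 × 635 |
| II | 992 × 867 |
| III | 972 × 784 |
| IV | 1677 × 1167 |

III

Ratios (long/short): I ≈ 1.107; II ≈ 1.144; III ≈ 1.240; IV ≈ 1.437.
5:4 ≈ 1.250; option III is nearest (Δ 0.010).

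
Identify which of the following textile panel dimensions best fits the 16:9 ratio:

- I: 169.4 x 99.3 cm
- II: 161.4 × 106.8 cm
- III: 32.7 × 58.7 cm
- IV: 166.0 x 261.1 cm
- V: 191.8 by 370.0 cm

III

Target 16:9 ≈ 1.778.
I: 1.706 (Δ0.072)  II: 1.511 (Δ0.267)  III: 1.795 (Δ0.017)  IV: 1.573 (Δ0.205)  V: 1.929 (Δ0.151)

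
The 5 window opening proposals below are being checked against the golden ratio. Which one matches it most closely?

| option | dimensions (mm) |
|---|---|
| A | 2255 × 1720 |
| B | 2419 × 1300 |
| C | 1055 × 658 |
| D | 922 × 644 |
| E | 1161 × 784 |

Ratios (long/short): A ≈ 1.311; B ≈ 1.861; C ≈ 1.603; D ≈ 1.432; E ≈ 1.481.
golden ratio ≈ 1.618; option C is nearest (Δ 0.015).

C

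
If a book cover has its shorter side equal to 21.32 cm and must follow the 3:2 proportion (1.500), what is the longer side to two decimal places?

31.98 cm

3:2 = 1.50000.
Longer side = 21.32 × 1.50000 ≈ 31.9800 → 31.98 cm.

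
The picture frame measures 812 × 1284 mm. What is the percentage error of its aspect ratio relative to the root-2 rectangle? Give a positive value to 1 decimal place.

11.8%

Ratio = 1284 / 812 ≈ 1.5813.
Ideal root-2 ≈ 1.4142. |1.5813 − 1.4142| / 1.4142 ≈ 11.82% → 11.8%.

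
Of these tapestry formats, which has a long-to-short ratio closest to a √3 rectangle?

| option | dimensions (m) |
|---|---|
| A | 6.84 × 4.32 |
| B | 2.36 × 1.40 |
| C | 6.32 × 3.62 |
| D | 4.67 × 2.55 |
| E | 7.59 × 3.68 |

C

Ratios (long/short): A ≈ 1.583; B ≈ 1.686; C ≈ 1.746; D ≈ 1.831; E ≈ 2.062.
root-3 ≈ 1.732; option C is nearest (Δ 0.014).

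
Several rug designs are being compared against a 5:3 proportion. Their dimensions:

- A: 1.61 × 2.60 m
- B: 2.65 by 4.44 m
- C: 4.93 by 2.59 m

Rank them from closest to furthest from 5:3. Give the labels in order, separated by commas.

B, A, C

A: 2.60/1.61 ≈ 1.615 → |1.615 − 1.667| = 0.052
B: 4.44/2.65 ≈ 1.675 → |1.675 − 1.667| = 0.008
C: 4.93/2.59 ≈ 1.903 → |1.903 − 1.667| = 0.236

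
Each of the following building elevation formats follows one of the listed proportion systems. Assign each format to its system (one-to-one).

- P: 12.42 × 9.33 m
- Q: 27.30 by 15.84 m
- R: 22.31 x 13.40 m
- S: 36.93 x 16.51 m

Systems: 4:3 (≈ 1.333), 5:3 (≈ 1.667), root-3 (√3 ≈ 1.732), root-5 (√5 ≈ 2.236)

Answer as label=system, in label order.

P = 12.42/9.33 ≈ 1.331 → 4:3 (1.333)
Q = 27.30/15.84 ≈ 1.723 → root-3 (1.732)
R = 22.31/13.40 ≈ 1.665 → 5:3 (1.667)
S = 36.93/16.51 ≈ 2.237 → root-5 (2.236)

P=4:3, Q=root-3, R=5:3, S=root-5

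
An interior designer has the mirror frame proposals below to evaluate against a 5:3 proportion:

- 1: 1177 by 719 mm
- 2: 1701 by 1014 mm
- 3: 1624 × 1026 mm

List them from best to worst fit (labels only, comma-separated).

2, 1, 3

1: 1177/719 ≈ 1.637 → |1.637 − 1.667| = 0.030
2: 1701/1014 ≈ 1.678 → |1.678 − 1.667| = 0.011
3: 1624/1026 ≈ 1.583 → |1.583 − 1.667| = 0.084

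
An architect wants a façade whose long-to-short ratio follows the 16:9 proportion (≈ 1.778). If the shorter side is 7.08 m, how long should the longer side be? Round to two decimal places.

16:9 ≈ 1.77778.
Longer side = 7.08 × 1.77778 ≈ 12.5867 → 12.59 m.

12.59 m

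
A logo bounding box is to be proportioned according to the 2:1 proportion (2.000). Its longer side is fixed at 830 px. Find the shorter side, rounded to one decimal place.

2:1 = 2.00000.
Shorter side = 830 ÷ 2.00000 ≈ 415.000 → 415.0 px.

415.0 px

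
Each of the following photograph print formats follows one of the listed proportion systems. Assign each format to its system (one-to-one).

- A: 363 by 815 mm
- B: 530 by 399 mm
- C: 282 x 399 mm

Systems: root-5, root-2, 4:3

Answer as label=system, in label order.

Ratios: A ≈ 2.245; B ≈ 1.328; C ≈ 1.415.
Targets: root-5 ≈ 2.236; root-2 ≈ 1.414; 4:3 ≈ 1.333.

A=root-5, B=4:3, C=root-2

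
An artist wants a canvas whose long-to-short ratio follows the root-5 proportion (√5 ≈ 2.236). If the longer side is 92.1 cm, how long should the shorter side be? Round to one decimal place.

41.2 cm

root-5 ≈ 2.23607.
Shorter side = 92.1 ÷ 2.23607 ≈ 41.188 → 41.2 cm.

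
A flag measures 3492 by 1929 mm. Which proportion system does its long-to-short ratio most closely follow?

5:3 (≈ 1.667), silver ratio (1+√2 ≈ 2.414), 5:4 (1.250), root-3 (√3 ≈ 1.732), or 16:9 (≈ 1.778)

3492/1929 ≈ 1.810. Nearest candidates are 16:9 (1.778, off by 0.032) and root-3 (1.732, off by 0.078).

16:9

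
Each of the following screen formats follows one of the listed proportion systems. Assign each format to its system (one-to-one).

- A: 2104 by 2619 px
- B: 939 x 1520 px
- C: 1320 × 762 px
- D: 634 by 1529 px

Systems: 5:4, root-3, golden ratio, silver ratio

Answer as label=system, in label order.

A=5:4, B=golden ratio, C=root-3, D=silver ratio

A = 2619/2104 ≈ 1.245 → 5:4 (1.250)
B = 1520/939 ≈ 1.619 → golden ratio (1.618)
C = 1320/762 ≈ 1.732 → root-3 (1.732)
D = 1529/634 ≈ 2.412 → silver ratio (2.414)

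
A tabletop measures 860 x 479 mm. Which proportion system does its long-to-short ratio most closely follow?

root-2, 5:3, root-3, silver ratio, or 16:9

Ratio = 860 / 479 ≈ 1.795.
Distances: root-2 1.414 (Δ 0.381); 5:3 1.667 (Δ 0.128); root-3 1.732 (Δ 0.063); silver ratio 2.414 (Δ 0.619); 16:9 1.778 (Δ 0.017).

16:9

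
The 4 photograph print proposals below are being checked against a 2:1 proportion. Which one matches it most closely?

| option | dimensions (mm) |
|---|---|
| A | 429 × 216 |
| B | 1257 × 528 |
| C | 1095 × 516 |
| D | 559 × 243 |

A

Ratios (long/short): A ≈ 1.986; B ≈ 2.381; C ≈ 2.122; D ≈ 2.300.
2:1 ≈ 2.000; option A is nearest (Δ 0.014).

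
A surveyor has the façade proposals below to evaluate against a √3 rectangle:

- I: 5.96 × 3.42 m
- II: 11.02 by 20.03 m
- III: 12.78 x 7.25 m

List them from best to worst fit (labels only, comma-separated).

I, III, II

I: 5.96/3.42 ≈ 1.743 → |1.743 − 1.732| = 0.011
II: 20.03/11.02 ≈ 1.818 → |1.818 − 1.732| = 0.086
III: 12.78/7.25 ≈ 1.763 → |1.763 − 1.732| = 0.031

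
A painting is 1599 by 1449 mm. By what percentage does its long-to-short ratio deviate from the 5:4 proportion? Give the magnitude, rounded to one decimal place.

Ratio = 1599 / 1449 ≈ 1.1035.
Ideal 5:4 = 1.2500. |1.1035 − 1.2500| / 1.2500 ≈ 11.72% → 11.7%.

11.7%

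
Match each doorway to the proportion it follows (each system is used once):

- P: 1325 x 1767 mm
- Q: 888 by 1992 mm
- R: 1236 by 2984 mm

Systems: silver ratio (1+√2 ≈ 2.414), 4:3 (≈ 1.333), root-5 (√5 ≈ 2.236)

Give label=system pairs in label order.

P=4:3, Q=root-5, R=silver ratio

Ratios: P ≈ 1.334; Q ≈ 2.243; R ≈ 2.414.
Targets: silver ratio ≈ 2.414; 4:3 ≈ 1.333; root-5 ≈ 2.236.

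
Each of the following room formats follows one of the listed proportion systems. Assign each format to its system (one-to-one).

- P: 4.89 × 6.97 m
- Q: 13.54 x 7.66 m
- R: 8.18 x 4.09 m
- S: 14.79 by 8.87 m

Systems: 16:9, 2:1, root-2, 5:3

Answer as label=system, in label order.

P = 6.97/4.89 ≈ 1.425 → root-2 (1.414)
Q = 13.54/7.66 ≈ 1.768 → 16:9 (1.778)
R = 8.18/4.09 ≈ 2.000 → 2:1 (2.000)
S = 14.79/8.87 ≈ 1.667 → 5:3 (1.667)

P=root-2, Q=16:9, R=2:1, S=5:3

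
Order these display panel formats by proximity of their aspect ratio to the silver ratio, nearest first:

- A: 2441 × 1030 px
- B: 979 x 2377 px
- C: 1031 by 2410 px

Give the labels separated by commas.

B, A, C

A: 2441/1030 ≈ 2.370 → |2.370 − 2.414| = 0.044
B: 2377/979 ≈ 2.428 → |2.428 − 2.414| = 0.014
C: 2410/1031 ≈ 2.338 → |2.338 − 2.414| = 0.076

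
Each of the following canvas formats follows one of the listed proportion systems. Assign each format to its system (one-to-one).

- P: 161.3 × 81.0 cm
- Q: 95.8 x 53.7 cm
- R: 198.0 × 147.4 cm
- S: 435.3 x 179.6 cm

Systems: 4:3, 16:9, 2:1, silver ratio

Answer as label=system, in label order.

P=2:1, Q=16:9, R=4:3, S=silver ratio

P = 161.3/81.0 ≈ 1.991 → 2:1 (2.000)
Q = 95.8/53.7 ≈ 1.784 → 16:9 (1.778)
R = 198.0/147.4 ≈ 1.343 → 4:3 (1.333)
S = 435.3/179.6 ≈ 2.424 → silver ratio (2.414)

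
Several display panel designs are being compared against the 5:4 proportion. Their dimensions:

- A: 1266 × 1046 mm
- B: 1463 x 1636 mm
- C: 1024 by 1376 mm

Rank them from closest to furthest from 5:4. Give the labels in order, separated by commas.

A, C, B

A: 1266/1046 ≈ 1.210 → |1.210 − 1.250| = 0.040
B: 1636/1463 ≈ 1.118 → |1.118 − 1.250| = 0.132
C: 1376/1024 ≈ 1.344 → |1.344 − 1.250| = 0.094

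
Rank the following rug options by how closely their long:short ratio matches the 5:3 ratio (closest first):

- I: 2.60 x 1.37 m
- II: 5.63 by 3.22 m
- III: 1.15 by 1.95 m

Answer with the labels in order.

Ratios: I = 2.60 / 1.37 ≈ 1.898; II = 5.63 / 3.22 ≈ 1.748; III = 1.95 / 1.15 ≈ 1.696.
|Δ from 1.667|: I 0.231; II 0.081; III 0.029.

III, II, I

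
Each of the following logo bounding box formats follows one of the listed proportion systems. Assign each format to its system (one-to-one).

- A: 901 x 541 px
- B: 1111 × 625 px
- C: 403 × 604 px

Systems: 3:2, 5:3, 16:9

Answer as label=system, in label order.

A = 901/541 ≈ 1.665 → 5:3 (1.667)
B = 1111/625 ≈ 1.778 → 16:9 (1.778)
C = 604/403 ≈ 1.499 → 3:2 (1.500)

A=5:3, B=16:9, C=3:2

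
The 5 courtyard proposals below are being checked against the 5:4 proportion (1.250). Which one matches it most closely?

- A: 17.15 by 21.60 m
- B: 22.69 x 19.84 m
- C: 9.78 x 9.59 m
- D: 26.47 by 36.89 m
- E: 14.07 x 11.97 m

Target 5:4 ≈ 1.250.
A: 1.259 (Δ0.009)  B: 1.144 (Δ0.106)  C: 1.020 (Δ0.230)  D: 1.394 (Δ0.144)  E: 1.175 (Δ0.075)

A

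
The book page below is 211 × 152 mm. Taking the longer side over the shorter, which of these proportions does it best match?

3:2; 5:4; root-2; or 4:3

root-2

Ratio = 211 / 152 ≈ 1.388.
Distances: 3:2 1.500 (Δ 0.112); 5:4 1.250 (Δ 0.138); root-2 1.414 (Δ 0.026); 4:3 1.333 (Δ 0.055).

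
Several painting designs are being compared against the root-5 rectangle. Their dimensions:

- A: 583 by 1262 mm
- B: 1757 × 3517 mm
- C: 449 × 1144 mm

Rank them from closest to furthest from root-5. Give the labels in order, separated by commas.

A, B, C

A: 1262/583 ≈ 2.165 → |2.165 − 2.236| = 0.071
B: 3517/1757 ≈ 2.002 → |2.002 − 2.236| = 0.234
C: 1144/449 ≈ 2.548 → |2.548 − 2.236| = 0.312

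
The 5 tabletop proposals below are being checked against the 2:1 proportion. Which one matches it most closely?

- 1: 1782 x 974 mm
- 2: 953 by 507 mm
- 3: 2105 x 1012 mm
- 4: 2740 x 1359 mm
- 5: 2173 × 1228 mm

Target 2:1 ≈ 2.000.
1: 1.830 (Δ0.170)  2: 1.880 (Δ0.120)  3: 2.080 (Δ0.080)  4: 2.016 (Δ0.016)  5: 1.770 (Δ0.230)

4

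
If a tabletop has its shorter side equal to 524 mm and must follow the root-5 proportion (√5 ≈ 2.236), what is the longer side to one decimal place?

root-5 ≈ 2.23607.
Longer side = 524 × 2.23607 ≈ 1171.701 → 1171.7 mm.

1171.7 mm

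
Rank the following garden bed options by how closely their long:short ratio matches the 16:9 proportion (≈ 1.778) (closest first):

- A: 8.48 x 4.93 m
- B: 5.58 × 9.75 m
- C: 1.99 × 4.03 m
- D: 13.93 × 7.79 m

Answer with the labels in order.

A: 8.48/4.93 ≈ 1.720 → |1.720 − 1.778| = 0.058
B: 9.75/5.58 ≈ 1.747 → |1.747 − 1.778| = 0.031
C: 4.03/1.99 ≈ 2.025 → |2.025 − 1.778| = 0.247
D: 13.93/7.79 ≈ 1.788 → |1.788 − 1.778| = 0.010

D, B, A, C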